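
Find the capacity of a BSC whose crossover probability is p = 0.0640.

For BSC with error probability p:
C = 1 - H(p) where H(p) is binary entropy
H(0.0640) = -0.0640 × log₂(0.0640) - 0.9360 × log₂(0.9360)
H(p) = 0.3431
C = 1 - 0.3431 = 0.6569 bits/use


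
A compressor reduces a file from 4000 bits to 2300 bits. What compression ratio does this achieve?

Compression ratio = Original / Compressed
= 4000 / 2300 = 1.74:1


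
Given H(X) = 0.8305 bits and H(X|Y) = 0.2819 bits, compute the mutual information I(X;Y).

I(X;Y) = H(X) - H(X|Y)
I(X;Y) = 0.8305 - 0.2819 = 0.5486 bits


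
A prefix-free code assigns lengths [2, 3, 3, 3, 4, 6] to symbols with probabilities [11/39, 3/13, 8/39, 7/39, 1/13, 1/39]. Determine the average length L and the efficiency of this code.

Average length L = Σ p_i × l_i = 2.8718 bits
Entropy H = 2.3370 bits
Efficiency η = H/L × 100% = 81.38%


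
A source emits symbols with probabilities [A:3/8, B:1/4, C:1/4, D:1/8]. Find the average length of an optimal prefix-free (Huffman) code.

Huffman tree construction:
Combine smallest probabilities repeatedly
Resulting codes:
  A: 11 (length 2)
  B: 01 (length 2)
  C: 10 (length 2)
  D: 00 (length 2)
Average length = Σ p(s) × length(s) = 2.0000 bits


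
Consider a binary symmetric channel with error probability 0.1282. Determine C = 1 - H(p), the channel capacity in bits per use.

For BSC with error probability p:
C = 1 - H(p) where H(p) is binary entropy
H(0.1282) = -0.1282 × log₂(0.1282) - 0.8718 × log₂(0.8718)
H(p) = 0.5525
C = 1 - 0.5525 = 0.4475 bits/use


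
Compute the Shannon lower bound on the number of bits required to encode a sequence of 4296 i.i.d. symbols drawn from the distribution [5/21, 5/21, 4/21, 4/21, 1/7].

Entropy H = 2.2983 bits/symbol
Minimum bits = H × n = 2.2983 × 4296
= 9873.54 bits


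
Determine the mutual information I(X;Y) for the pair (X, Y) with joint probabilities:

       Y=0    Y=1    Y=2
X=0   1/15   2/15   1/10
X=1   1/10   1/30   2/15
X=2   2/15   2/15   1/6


H(X) = 1.5524, H(Y) = 1.5710, H(X,Y) = 3.0696
I(X;Y) = H(X) + H(Y) - H(X,Y) = 0.0538 bits


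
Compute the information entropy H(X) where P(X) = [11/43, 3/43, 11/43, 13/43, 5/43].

H(X) = -Σ p(x) log₂ p(x)
  -11/43 × log₂(11/43) = 0.5031
  -3/43 × log₂(3/43) = 0.2680
  -11/43 × log₂(11/43) = 0.5031
  -13/43 × log₂(13/43) = 0.5218
  -5/43 × log₂(5/43) = 0.3610
H(X) = 2.1570 bits


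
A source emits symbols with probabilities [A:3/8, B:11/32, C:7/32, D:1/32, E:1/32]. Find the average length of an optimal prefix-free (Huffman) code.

Huffman tree construction:
Combine smallest probabilities repeatedly
Resulting codes:
  A: 0 (length 1)
  B: 11 (length 2)
  C: 101 (length 3)
  D: 1000 (length 4)
  E: 1001 (length 4)
Average length = Σ p(s) × length(s) = 1.9688 bits


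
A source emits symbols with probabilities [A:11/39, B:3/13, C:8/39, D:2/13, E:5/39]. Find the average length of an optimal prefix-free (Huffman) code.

Huffman tree construction:
Combine smallest probabilities repeatedly
Resulting codes:
  A: 10 (length 2)
  B: 01 (length 2)
  C: 00 (length 2)
  D: 111 (length 3)
  E: 110 (length 3)
Average length = Σ p(s) × length(s) = 2.2821 bits


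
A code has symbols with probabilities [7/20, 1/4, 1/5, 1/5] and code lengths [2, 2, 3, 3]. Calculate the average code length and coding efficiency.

Average length L = Σ p_i × l_i = 2.4000 bits
Entropy H = 1.9589 bits
Efficiency η = H/L × 100% = 81.62%


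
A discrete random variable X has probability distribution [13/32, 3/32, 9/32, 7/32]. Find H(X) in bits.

H(X) = -Σ p(x) log₂ p(x)
  -13/32 × log₂(13/32) = 0.5279
  -3/32 × log₂(3/32) = 0.3202
  -9/32 × log₂(9/32) = 0.5147
  -7/32 × log₂(7/32) = 0.4796
H(X) = 1.8425 bits


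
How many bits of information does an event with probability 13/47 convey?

Information content I(x) = -log₂(p(x))
I = -log₂(13/47) = -log₂(0.2766)
I = 1.8541 bits


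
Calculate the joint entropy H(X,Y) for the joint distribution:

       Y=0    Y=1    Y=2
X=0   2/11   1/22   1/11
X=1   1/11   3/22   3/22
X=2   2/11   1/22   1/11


H(X,Y) = -Σ p(x,y) log₂ p(x,y)
  p(0,0)=2/11: -0.1818 × log₂(0.1818) = 0.4472
  p(0,1)=1/22: -0.0455 × log₂(0.0455) = 0.2027
  p(0,2)=1/11: -0.0909 × log₂(0.0909) = 0.3145
  p(1,0)=1/11: -0.0909 × log₂(0.0909) = 0.3145
  p(1,1)=3/22: -0.1364 × log₂(0.1364) = 0.3920
  p(1,2)=3/22: -0.1364 × log₂(0.1364) = 0.3920
  p(2,0)=2/11: -0.1818 × log₂(0.1818) = 0.4472
  p(2,1)=1/22: -0.0455 × log₂(0.0455) = 0.2027
  p(2,2)=1/11: -0.0909 × log₂(0.0909) = 0.3145
H(X,Y) = 3.0272 bits


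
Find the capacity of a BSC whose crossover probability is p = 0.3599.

For BSC with error probability p:
C = 1 - H(p) where H(p) is binary entropy
H(0.3599) = -0.3599 × log₂(0.3599) - 0.6401 × log₂(0.6401)
H(p) = 0.9426
C = 1 - 0.9426 = 0.0574 bits/use


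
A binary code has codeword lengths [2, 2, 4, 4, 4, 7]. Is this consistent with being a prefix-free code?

Kraft inequality: Σ 2^(-l_i) ≤ 1 for prefix-free code
Calculating: 2^(-2) + 2^(-2) + 2^(-4) + 2^(-4) + 2^(-4) + 2^(-7)
= 0.25 + 0.25 + 0.0625 + 0.0625 + 0.0625 + 0.0078125
= 0.6953
Since 0.6953 ≤ 1, prefix-free code exists


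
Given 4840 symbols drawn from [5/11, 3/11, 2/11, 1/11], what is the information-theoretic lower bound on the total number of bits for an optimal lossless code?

Entropy H = 1.7899 bits/symbol
Minimum bits = H × n = 1.7899 × 4840
= 8663.26 bits


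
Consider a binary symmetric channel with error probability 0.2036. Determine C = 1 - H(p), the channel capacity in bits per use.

For BSC with error probability p:
C = 1 - H(p) where H(p) is binary entropy
H(0.2036) = -0.2036 × log₂(0.2036) - 0.7964 × log₂(0.7964)
H(p) = 0.7291
C = 1 - 0.7291 = 0.2709 bits/use


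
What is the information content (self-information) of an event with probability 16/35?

Information content I(x) = -log₂(p(x))
I = -log₂(16/35) = -log₂(0.4571)
I = 1.1293 bits


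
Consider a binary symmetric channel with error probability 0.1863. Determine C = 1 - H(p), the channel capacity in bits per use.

For BSC with error probability p:
C = 1 - H(p) where H(p) is binary entropy
H(0.1863) = -0.1863 × log₂(0.1863) - 0.8137 × log₂(0.8137)
H(p) = 0.6937
C = 1 - 0.6937 = 0.3063 bits/use


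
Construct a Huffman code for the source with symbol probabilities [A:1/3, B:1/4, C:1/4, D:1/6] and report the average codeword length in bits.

Huffman tree construction:
Combine smallest probabilities repeatedly
Resulting codes:
  A: 11 (length 2)
  B: 01 (length 2)
  C: 10 (length 2)
  D: 00 (length 2)
Average length = Σ p(s) × length(s) = 2.0000 bits


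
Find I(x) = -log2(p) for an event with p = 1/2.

Information content I(x) = -log₂(p(x))
I = -log₂(1/2) = -log₂(0.5000)
I = 1.0000 bits


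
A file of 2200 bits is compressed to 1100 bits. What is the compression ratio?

Compression ratio = Original / Compressed
= 2200 / 1100 = 2.00:1


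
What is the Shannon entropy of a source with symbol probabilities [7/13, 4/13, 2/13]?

H(X) = -Σ p(x) log₂ p(x)
  -7/13 × log₂(7/13) = 0.4809
  -4/13 × log₂(4/13) = 0.5232
  -2/13 × log₂(2/13) = 0.4155
H(X) = 1.4196 bits


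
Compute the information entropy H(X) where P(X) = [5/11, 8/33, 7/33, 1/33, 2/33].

H(X) = -Σ p(x) log₂ p(x)
  -5/11 × log₂(5/11) = 0.5170
  -8/33 × log₂(8/33) = 0.4956
  -7/33 × log₂(7/33) = 0.4745
  -1/33 × log₂(1/33) = 0.1529
  -2/33 × log₂(2/33) = 0.2451
H(X) = 1.8852 bits


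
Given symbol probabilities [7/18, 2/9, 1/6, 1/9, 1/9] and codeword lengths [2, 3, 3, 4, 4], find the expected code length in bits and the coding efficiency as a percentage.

Average length L = Σ p_i × l_i = 2.8333 bits
Entropy H = 2.1473 bits
Efficiency η = H/L × 100% = 75.79%


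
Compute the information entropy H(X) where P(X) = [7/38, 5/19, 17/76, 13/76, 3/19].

H(X) = -Σ p(x) log₂ p(x)
  -7/38 × log₂(7/38) = 0.4496
  -5/19 × log₂(5/19) = 0.5068
  -17/76 × log₂(17/76) = 0.4833
  -13/76 × log₂(13/76) = 0.4358
  -3/19 × log₂(3/19) = 0.4205
H(X) = 2.2959 bits


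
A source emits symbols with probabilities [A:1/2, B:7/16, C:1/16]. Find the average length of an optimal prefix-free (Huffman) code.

Huffman tree construction:
Combine smallest probabilities repeatedly
Resulting codes:
  A: 0 (length 1)
  B: 11 (length 2)
  C: 10 (length 2)
Average length = Σ p(s) × length(s) = 1.5000 bits


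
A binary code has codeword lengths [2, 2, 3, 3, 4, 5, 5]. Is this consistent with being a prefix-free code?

Kraft inequality: Σ 2^(-l_i) ≤ 1 for prefix-free code
Calculating: 2^(-2) + 2^(-2) + 2^(-3) + 2^(-3) + 2^(-4) + 2^(-5) + 2^(-5)
= 0.25 + 0.25 + 0.125 + 0.125 + 0.0625 + 0.03125 + 0.03125
= 0.8750
Since 0.8750 ≤ 1, prefix-free code exists


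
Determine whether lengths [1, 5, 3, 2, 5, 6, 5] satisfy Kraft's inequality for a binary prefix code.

Kraft inequality: Σ 2^(-l_i) ≤ 1 for prefix-free code
Calculating: 2^(-1) + 2^(-5) + 2^(-3) + 2^(-2) + 2^(-5) + 2^(-6) + 2^(-5)
= 0.5 + 0.03125 + 0.125 + 0.25 + 0.03125 + 0.015625 + 0.03125
= 0.9844
Since 0.9844 ≤ 1, prefix-free code exists


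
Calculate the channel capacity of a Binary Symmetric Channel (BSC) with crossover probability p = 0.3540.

For BSC with error probability p:
C = 1 - H(p) where H(p) is binary entropy
H(0.3540) = -0.3540 × log₂(0.3540) - 0.6460 × log₂(0.6460)
H(p) = 0.9376
C = 1 - 0.9376 = 0.0624 bits/use


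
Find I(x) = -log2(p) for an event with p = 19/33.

Information content I(x) = -log₂(p(x))
I = -log₂(19/33) = -log₂(0.5758)
I = 0.7965 bits


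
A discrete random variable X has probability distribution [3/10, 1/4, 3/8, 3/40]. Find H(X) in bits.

H(X) = -Σ p(x) log₂ p(x)
  -3/10 × log₂(3/10) = 0.5211
  -1/4 × log₂(1/4) = 0.5000
  -3/8 × log₂(3/8) = 0.5306
  -3/40 × log₂(3/40) = 0.2803
H(X) = 1.8320 bits


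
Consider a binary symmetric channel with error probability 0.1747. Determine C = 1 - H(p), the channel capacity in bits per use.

For BSC with error probability p:
C = 1 - H(p) where H(p) is binary entropy
H(0.1747) = -0.1747 × log₂(0.1747) - 0.8253 × log₂(0.8253)
H(p) = 0.6683
C = 1 - 0.6683 = 0.3317 bits/use


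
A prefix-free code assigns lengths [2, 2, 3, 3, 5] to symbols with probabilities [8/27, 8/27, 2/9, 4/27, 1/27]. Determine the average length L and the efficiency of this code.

Average length L = Σ p_i × l_i = 2.4815 bits
Entropy H = 2.1064 bits
Efficiency η = H/L × 100% = 84.88%


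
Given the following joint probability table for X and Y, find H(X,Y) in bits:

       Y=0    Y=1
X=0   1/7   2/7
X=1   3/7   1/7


H(X,Y) = -Σ p(x,y) log₂ p(x,y)
  p(0,0)=1/7: -0.1429 × log₂(0.1429) = 0.4011
  p(0,1)=2/7: -0.2857 × log₂(0.2857) = 0.5164
  p(1,0)=3/7: -0.4286 × log₂(0.4286) = 0.5239
  p(1,1)=1/7: -0.1429 × log₂(0.1429) = 0.4011
H(X,Y) = 1.8424 bits


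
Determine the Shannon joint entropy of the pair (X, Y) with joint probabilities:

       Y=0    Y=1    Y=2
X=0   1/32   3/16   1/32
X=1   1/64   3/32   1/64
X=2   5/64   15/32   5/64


H(X,Y) = -Σ p(x,y) log₂ p(x,y)
  p(0,0)=1/32: -0.0312 × log₂(0.0312) = 0.1562
  p(0,1)=3/16: -0.1875 × log₂(0.1875) = 0.4528
  p(0,2)=1/32: -0.0312 × log₂(0.0312) = 0.1562
  p(1,0)=1/64: -0.0156 × log₂(0.0156) = 0.0938
  p(1,1)=3/32: -0.0938 × log₂(0.0938) = 0.3202
  p(1,2)=1/64: -0.0156 × log₂(0.0156) = 0.0938
  p(2,0)=5/64: -0.0781 × log₂(0.0781) = 0.2873
  p(2,1)=15/32: -0.4688 × log₂(0.4688) = 0.5124
  p(2,2)=5/64: -0.0781 × log₂(0.0781) = 0.2873
H(X,Y) = 2.3601 bits


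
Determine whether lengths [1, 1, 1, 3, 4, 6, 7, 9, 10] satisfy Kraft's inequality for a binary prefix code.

Kraft inequality: Σ 2^(-l_i) ≤ 1 for prefix-free code
Calculating: 2^(-1) + 2^(-1) + 2^(-1) + 2^(-3) + 2^(-4) + 2^(-6) + 2^(-7) + 2^(-9) + 2^(-10)
= 0.5 + 0.5 + 0.5 + 0.125 + 0.0625 + 0.015625 + 0.0078125 + 0.001953125 + 0.0009765625
= 1.7139
Since 1.7139 > 1, prefix-free code does not exist


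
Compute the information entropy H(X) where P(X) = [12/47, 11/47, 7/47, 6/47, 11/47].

H(X) = -Σ p(x) log₂ p(x)
  -12/47 × log₂(12/47) = 0.5029
  -11/47 × log₂(11/47) = 0.4904
  -7/47 × log₂(7/47) = 0.4092
  -6/47 × log₂(6/47) = 0.3791
  -11/47 × log₂(11/47) = 0.4904
H(X) = 2.2719 bits


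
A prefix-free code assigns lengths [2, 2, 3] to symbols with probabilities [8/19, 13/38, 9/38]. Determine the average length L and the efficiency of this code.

Average length L = Σ p_i × l_i = 2.2368 bits
Entropy H = 1.5470 bits
Efficiency η = H/L × 100% = 69.16%


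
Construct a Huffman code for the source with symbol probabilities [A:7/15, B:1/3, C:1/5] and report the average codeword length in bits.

Huffman tree construction:
Combine smallest probabilities repeatedly
Resulting codes:
  A: 0 (length 1)
  B: 11 (length 2)
  C: 10 (length 2)
Average length = Σ p(s) × length(s) = 1.5333 bits


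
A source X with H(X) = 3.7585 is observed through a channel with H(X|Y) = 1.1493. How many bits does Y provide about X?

I(X;Y) = H(X) - H(X|Y)
I(X;Y) = 3.7585 - 1.1493 = 2.6092 bits


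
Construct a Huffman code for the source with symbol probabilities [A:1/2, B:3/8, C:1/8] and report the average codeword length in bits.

Huffman tree construction:
Combine smallest probabilities repeatedly
Resulting codes:
  A: 0 (length 1)
  B: 11 (length 2)
  C: 10 (length 2)
Average length = Σ p(s) × length(s) = 1.5000 bits


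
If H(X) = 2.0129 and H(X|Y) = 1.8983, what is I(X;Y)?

I(X;Y) = H(X) - H(X|Y)
I(X;Y) = 2.0129 - 1.8983 = 0.1146 bits


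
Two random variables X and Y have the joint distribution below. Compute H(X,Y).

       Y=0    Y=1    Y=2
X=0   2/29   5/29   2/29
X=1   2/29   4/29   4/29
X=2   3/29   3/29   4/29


H(X,Y) = -Σ p(x,y) log₂ p(x,y)
  p(0,0)=2/29: -0.0690 × log₂(0.0690) = 0.2661
  p(0,1)=5/29: -0.1724 × log₂(0.1724) = 0.4373
  p(0,2)=2/29: -0.0690 × log₂(0.0690) = 0.2661
  p(1,0)=2/29: -0.0690 × log₂(0.0690) = 0.2661
  p(1,1)=4/29: -0.1379 × log₂(0.1379) = 0.3942
  p(1,2)=4/29: -0.1379 × log₂(0.1379) = 0.3942
  p(2,0)=3/29: -0.1034 × log₂(0.1034) = 0.3386
  p(2,1)=3/29: -0.1034 × log₂(0.1034) = 0.3386
  p(2,2)=4/29: -0.1379 × log₂(0.1379) = 0.3942
H(X,Y) = 3.0952 bits


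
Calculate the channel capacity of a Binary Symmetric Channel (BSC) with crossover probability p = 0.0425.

For BSC with error probability p:
C = 1 - H(p) where H(p) is binary entropy
H(0.0425) = -0.0425 × log₂(0.0425) - 0.9575 × log₂(0.9575)
H(p) = 0.2536
C = 1 - 0.2536 = 0.7464 bits/use


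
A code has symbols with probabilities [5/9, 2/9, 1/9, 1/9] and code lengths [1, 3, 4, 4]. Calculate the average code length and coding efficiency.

Average length L = Σ p_i × l_i = 2.1111 bits
Entropy H = 1.6577 bits
Efficiency η = H/L × 100% = 78.52%


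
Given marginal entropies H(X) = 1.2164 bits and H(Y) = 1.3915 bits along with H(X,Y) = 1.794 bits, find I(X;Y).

I(X;Y) = H(X) + H(Y) - H(X,Y)
I(X;Y) = 1.2164 + 1.3915 - 1.794 = 0.8139 bits


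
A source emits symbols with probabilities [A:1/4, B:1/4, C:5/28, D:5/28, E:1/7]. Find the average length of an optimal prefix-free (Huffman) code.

Huffman tree construction:
Combine smallest probabilities repeatedly
Resulting codes:
  A: 01 (length 2)
  B: 10 (length 2)
  C: 111 (length 3)
  D: 00 (length 2)
  E: 110 (length 3)
Average length = Σ p(s) × length(s) = 2.3214 bits


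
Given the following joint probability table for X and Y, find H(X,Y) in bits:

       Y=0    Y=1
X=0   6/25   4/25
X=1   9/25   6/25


H(X,Y) = -Σ p(x,y) log₂ p(x,y)
  p(0,0)=6/25: -0.2400 × log₂(0.2400) = 0.4941
  p(0,1)=4/25: -0.1600 × log₂(0.1600) = 0.4230
  p(1,0)=9/25: -0.3600 × log₂(0.3600) = 0.5306
  p(1,1)=6/25: -0.2400 × log₂(0.2400) = 0.4941
H(X,Y) = 1.9419 bits


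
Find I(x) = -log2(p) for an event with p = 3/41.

Information content I(x) = -log₂(p(x))
I = -log₂(3/41) = -log₂(0.0732)
I = 3.7726 bits


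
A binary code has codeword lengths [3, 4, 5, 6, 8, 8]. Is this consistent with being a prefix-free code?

Kraft inequality: Σ 2^(-l_i) ≤ 1 for prefix-free code
Calculating: 2^(-3) + 2^(-4) + 2^(-5) + 2^(-6) + 2^(-8) + 2^(-8)
= 0.125 + 0.0625 + 0.03125 + 0.015625 + 0.00390625 + 0.00390625
= 0.2422
Since 0.2422 ≤ 1, prefix-free code exists


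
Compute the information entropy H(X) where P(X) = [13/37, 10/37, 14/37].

H(X) = -Σ p(x) log₂ p(x)
  -13/37 × log₂(13/37) = 0.5302
  -10/37 × log₂(10/37) = 0.5101
  -14/37 × log₂(14/37) = 0.5305
H(X) = 1.5709 bits


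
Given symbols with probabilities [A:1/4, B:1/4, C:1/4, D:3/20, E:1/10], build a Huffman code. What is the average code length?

Huffman tree construction:
Combine smallest probabilities repeatedly
Resulting codes:
  A: 00 (length 2)
  B: 01 (length 2)
  C: 10 (length 2)
  D: 111 (length 3)
  E: 110 (length 3)
Average length = Σ p(s) × length(s) = 2.2500 bits


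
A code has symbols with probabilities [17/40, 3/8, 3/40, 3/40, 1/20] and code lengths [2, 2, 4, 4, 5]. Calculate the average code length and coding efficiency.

Average length L = Σ p_i × l_i = 2.4500 bits
Entropy H = 1.8319 bits
Efficiency η = H/L × 100% = 74.77%


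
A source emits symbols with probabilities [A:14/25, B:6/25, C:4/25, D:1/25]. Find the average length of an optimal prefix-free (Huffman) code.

Huffman tree construction:
Combine smallest probabilities repeatedly
Resulting codes:
  A: 1 (length 1)
  B: 01 (length 2)
  C: 001 (length 3)
  D: 000 (length 3)
Average length = Σ p(s) × length(s) = 1.6400 bits


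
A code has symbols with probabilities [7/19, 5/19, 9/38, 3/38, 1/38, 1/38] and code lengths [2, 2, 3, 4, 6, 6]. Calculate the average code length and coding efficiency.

Average length L = Σ p_i × l_i = 2.6053 bits
Entropy H = 2.0951 bits
Efficiency η = H/L × 100% = 80.42%


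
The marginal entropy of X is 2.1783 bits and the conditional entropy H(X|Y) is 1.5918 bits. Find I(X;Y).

I(X;Y) = H(X) - H(X|Y)
I(X;Y) = 2.1783 - 1.5918 = 0.5865 bits


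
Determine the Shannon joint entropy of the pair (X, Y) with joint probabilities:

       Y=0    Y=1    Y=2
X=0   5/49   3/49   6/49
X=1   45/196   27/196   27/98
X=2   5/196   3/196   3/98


H(X,Y) = -Σ p(x,y) log₂ p(x,y)
  p(0,0)=5/49: -0.1020 × log₂(0.1020) = 0.3360
  p(0,1)=3/49: -0.0612 × log₂(0.0612) = 0.2467
  p(0,2)=6/49: -0.1224 × log₂(0.1224) = 0.3710
  p(1,0)=45/196: -0.2296 × log₂(0.2296) = 0.4874
  p(1,1)=27/196: -0.1378 × log₂(0.1378) = 0.3940
  p(1,2)=27/98: -0.2755 × log₂(0.2755) = 0.5124
  p(2,0)=5/196: -0.0255 × log₂(0.0255) = 0.1350
  p(2,1)=3/196: -0.0153 × log₂(0.0153) = 0.0923
  p(2,2)=3/98: -0.0306 × log₂(0.0306) = 0.1540
H(X,Y) = 2.7287 bits


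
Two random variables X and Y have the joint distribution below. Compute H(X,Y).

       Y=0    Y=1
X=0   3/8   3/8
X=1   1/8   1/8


H(X,Y) = -Σ p(x,y) log₂ p(x,y)
  p(0,0)=3/8: -0.3750 × log₂(0.3750) = 0.5306
  p(0,1)=3/8: -0.3750 × log₂(0.3750) = 0.5306
  p(1,0)=1/8: -0.1250 × log₂(0.1250) = 0.3750
  p(1,1)=1/8: -0.1250 × log₂(0.1250) = 0.3750
H(X,Y) = 1.8113 bits


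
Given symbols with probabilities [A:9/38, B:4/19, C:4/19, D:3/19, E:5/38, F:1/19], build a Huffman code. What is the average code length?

Huffman tree construction:
Combine smallest probabilities repeatedly
Resulting codes:
  A: 10 (length 2)
  B: 00 (length 2)
  C: 01 (length 2)
  D: 110 (length 3)
  E: 1111 (length 4)
  F: 1110 (length 4)
Average length = Σ p(s) × length(s) = 2.5263 bits


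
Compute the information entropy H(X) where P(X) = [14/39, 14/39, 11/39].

H(X) = -Σ p(x) log₂ p(x)
  -14/39 × log₂(14/39) = 0.5306
  -14/39 × log₂(14/39) = 0.5306
  -11/39 × log₂(11/39) = 0.5150
H(X) = 1.5762 bits


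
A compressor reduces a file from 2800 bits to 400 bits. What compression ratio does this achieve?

Compression ratio = Original / Compressed
= 2800 / 400 = 7.00:1


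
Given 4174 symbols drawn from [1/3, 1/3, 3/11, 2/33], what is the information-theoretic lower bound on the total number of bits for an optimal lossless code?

Entropy H = 1.8130 bits/symbol
Minimum bits = H × n = 1.8130 × 4174
= 7567.36 bits


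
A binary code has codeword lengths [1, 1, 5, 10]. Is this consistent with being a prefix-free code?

Kraft inequality: Σ 2^(-l_i) ≤ 1 for prefix-free code
Calculating: 2^(-1) + 2^(-1) + 2^(-5) + 2^(-10)
= 0.5 + 0.5 + 0.03125 + 0.0009765625
= 1.0322
Since 1.0322 > 1, prefix-free code does not exist


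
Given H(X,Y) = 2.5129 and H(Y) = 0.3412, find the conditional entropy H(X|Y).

Chain rule: H(X,Y) = H(X|Y) + H(Y)
H(X|Y) = H(X,Y) - H(Y) = 2.5129 - 0.3412 = 2.1717 bits


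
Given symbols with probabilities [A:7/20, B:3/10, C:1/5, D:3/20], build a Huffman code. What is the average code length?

Huffman tree construction:
Combine smallest probabilities repeatedly
Resulting codes:
  A: 11 (length 2)
  B: 10 (length 2)
  C: 01 (length 2)
  D: 00 (length 2)
Average length = Σ p(s) × length(s) = 2.0000 bits


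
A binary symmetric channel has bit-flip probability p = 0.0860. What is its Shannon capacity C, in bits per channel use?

For BSC with error probability p:
C = 1 - H(p) where H(p) is binary entropy
H(0.0860) = -0.0860 × log₂(0.0860) - 0.9140 × log₂(0.9140)
H(p) = 0.4230
C = 1 - 0.4230 = 0.5770 bits/use


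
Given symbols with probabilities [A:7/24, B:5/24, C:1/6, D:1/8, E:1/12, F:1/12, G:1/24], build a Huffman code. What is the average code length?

Huffman tree construction:
Combine smallest probabilities repeatedly
Resulting codes:
  A: 10 (length 2)
  B: 00 (length 2)
  C: 111 (length 3)
  D: 011 (length 3)
  E: 1101 (length 4)
  F: 010 (length 3)
  G: 1100 (length 4)
Average length = Σ p(s) × length(s) = 2.6250 bits


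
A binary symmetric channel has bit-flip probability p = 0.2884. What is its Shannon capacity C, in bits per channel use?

For BSC with error probability p:
C = 1 - H(p) where H(p) is binary entropy
H(0.2884) = -0.2884 × log₂(0.2884) - 0.7116 × log₂(0.7116)
H(p) = 0.8666
C = 1 - 0.8666 = 0.1334 bits/use


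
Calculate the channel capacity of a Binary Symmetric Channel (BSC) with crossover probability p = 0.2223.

For BSC with error probability p:
C = 1 - H(p) where H(p) is binary entropy
H(0.2223) = -0.2223 × log₂(0.2223) - 0.7777 × log₂(0.7777)
H(p) = 0.7643
C = 1 - 0.7643 = 0.2357 bits/use


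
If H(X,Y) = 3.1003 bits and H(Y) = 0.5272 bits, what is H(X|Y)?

Chain rule: H(X,Y) = H(X|Y) + H(Y)
H(X|Y) = H(X,Y) - H(Y) = 3.1003 - 0.5272 = 2.5731 bits


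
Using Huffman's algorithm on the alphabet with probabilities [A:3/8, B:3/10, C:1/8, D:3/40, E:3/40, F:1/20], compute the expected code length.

Huffman tree construction:
Combine smallest probabilities repeatedly
Resulting codes:
  A: 0 (length 1)
  B: 10 (length 2)
  C: 1111 (length 4)
  D: 1101 (length 4)
  E: 1110 (length 4)
  F: 1100 (length 4)
Average length = Σ p(s) × length(s) = 2.2750 bits


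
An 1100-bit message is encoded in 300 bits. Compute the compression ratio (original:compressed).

Compression ratio = Original / Compressed
= 1100 / 300 = 3.67:1


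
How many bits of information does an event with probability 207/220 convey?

Information content I(x) = -log₂(p(x))
I = -log₂(207/220) = -log₂(0.9409)
I = 0.0879 bits


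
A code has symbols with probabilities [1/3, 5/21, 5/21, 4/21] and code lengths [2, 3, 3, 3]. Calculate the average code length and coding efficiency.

Average length L = Σ p_i × l_i = 2.6667 bits
Entropy H = 1.9699 bits
Efficiency η = H/L × 100% = 73.87%


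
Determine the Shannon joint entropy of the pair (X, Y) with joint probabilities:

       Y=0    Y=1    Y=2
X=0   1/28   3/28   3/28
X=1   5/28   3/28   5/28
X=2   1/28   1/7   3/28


H(X,Y) = -Σ p(x,y) log₂ p(x,y)
  p(0,0)=1/28: -0.0357 × log₂(0.0357) = 0.1717
  p(0,1)=3/28: -0.1071 × log₂(0.1071) = 0.3453
  p(0,2)=3/28: -0.1071 × log₂(0.1071) = 0.3453
  p(1,0)=5/28: -0.1786 × log₂(0.1786) = 0.4438
  p(1,1)=3/28: -0.1071 × log₂(0.1071) = 0.3453
  p(1,2)=5/28: -0.1786 × log₂(0.1786) = 0.4438
  p(2,0)=1/28: -0.0357 × log₂(0.0357) = 0.1717
  p(2,1)=1/7: -0.1429 × log₂(0.1429) = 0.4011
  p(2,2)=3/28: -0.1071 × log₂(0.1071) = 0.3453
H(X,Y) = 3.0131 bits


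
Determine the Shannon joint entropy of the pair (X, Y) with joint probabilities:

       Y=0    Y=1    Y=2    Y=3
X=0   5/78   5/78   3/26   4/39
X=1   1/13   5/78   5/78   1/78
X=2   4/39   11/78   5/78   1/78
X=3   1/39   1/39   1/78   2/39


H(X,Y) = -Σ p(x,y) log₂ p(x,y)
  p(0,0)=5/78: -0.0641 × log₂(0.0641) = 0.2541
  p(0,1)=5/78: -0.0641 × log₂(0.0641) = 0.2541
  p(0,2)=3/26: -0.1154 × log₂(0.1154) = 0.3595
  p(0,3)=4/39: -0.1026 × log₂(0.1026) = 0.3370
  p(1,0)=1/13: -0.0769 × log₂(0.0769) = 0.2846
  p(1,1)=5/78: -0.0641 × log₂(0.0641) = 0.2541
  p(1,2)=5/78: -0.0641 × log₂(0.0641) = 0.2541
  p(1,3)=1/78: -0.0128 × log₂(0.0128) = 0.0806
  p(2,0)=4/39: -0.1026 × log₂(0.1026) = 0.3370
  p(2,1)=11/78: -0.1410 × log₂(0.1410) = 0.3985
  p(2,2)=5/78: -0.0641 × log₂(0.0641) = 0.2541
  p(2,3)=1/78: -0.0128 × log₂(0.0128) = 0.0806
  p(3,0)=1/39: -0.0256 × log₂(0.0256) = 0.1355
  p(3,1)=1/39: -0.0256 × log₂(0.0256) = 0.1355
  p(3,2)=1/78: -0.0128 × log₂(0.0128) = 0.0806
  p(3,3)=2/39: -0.0513 × log₂(0.0513) = 0.2198
H(X,Y) = 3.7195 bits


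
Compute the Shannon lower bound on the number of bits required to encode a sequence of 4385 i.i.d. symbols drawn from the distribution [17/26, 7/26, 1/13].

Entropy H = 1.1951 bits/symbol
Minimum bits = H × n = 1.1951 × 4385
= 5240.59 bits


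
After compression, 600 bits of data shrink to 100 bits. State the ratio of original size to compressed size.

Compression ratio = Original / Compressed
= 600 / 100 = 6.00:1


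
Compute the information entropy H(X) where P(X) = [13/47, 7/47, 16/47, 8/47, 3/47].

H(X) = -Σ p(x) log₂ p(x)
  -13/47 × log₂(13/47) = 0.5128
  -7/47 × log₂(7/47) = 0.4092
  -16/47 × log₂(16/47) = 0.5292
  -8/47 × log₂(8/47) = 0.4348
  -3/47 × log₂(3/47) = 0.2534
H(X) = 2.1394 bits


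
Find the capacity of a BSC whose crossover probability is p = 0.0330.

For BSC with error probability p:
C = 1 - H(p) where H(p) is binary entropy
H(0.0330) = -0.0330 × log₂(0.0330) - 0.9670 × log₂(0.9670)
H(p) = 0.2092
C = 1 - 0.2092 = 0.7908 bits/use


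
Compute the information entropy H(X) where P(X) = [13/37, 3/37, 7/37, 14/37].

H(X) = -Σ p(x) log₂ p(x)
  -13/37 × log₂(13/37) = 0.5302
  -3/37 × log₂(3/37) = 0.2939
  -7/37 × log₂(7/37) = 0.4545
  -14/37 × log₂(14/37) = 0.5305
H(X) = 1.8090 bits


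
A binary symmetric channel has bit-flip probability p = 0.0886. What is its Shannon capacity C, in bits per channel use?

For BSC with error probability p:
C = 1 - H(p) where H(p) is binary entropy
H(0.0886) = -0.0886 × log₂(0.0886) - 0.9114 × log₂(0.9114)
H(p) = 0.4318
C = 1 - 0.4318 = 0.5682 bits/use


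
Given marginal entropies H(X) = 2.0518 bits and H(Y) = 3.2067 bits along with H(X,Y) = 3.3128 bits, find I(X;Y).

I(X;Y) = H(X) + H(Y) - H(X,Y)
I(X;Y) = 2.0518 + 3.2067 - 3.3128 = 1.9457 bits


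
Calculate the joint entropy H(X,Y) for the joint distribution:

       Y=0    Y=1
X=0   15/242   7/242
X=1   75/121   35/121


H(X,Y) = -Σ p(x,y) log₂ p(x,y)
  p(0,0)=15/242: -0.0620 × log₂(0.0620) = 0.2487
  p(0,1)=7/242: -0.0289 × log₂(0.0289) = 0.1479
  p(1,0)=75/121: -0.6198 × log₂(0.6198) = 0.4277
  p(1,1)=35/121: -0.2893 × log₂(0.2893) = 0.5176
H(X,Y) = 1.3419 bits


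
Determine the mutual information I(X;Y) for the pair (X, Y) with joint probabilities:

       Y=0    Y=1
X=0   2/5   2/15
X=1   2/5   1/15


H(X) = 0.9968, H(Y) = 0.7219, H(X,Y) = 1.7056
I(X;Y) = H(X) + H(Y) - H(X,Y) = 0.0131 bits


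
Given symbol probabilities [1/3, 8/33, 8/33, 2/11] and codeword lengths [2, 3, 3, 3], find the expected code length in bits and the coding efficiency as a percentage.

Average length L = Σ p_i × l_i = 2.6667 bits
Entropy H = 1.9667 bits
Efficiency η = H/L × 100% = 73.75%


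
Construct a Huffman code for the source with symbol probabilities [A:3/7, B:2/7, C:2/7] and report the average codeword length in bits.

Huffman tree construction:
Combine smallest probabilities repeatedly
Resulting codes:
  A: 0 (length 1)
  B: 10 (length 2)
  C: 11 (length 2)
Average length = Σ p(s) × length(s) = 1.5714 bits


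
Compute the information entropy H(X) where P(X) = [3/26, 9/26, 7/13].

H(X) = -Σ p(x) log₂ p(x)
  -3/26 × log₂(3/26) = 0.3595
  -9/26 × log₂(9/26) = 0.5298
  -7/13 × log₂(7/13) = 0.4809
H(X) = 1.3702 bits


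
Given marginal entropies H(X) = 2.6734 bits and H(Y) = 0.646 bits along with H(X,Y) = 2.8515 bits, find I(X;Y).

I(X;Y) = H(X) + H(Y) - H(X,Y)
I(X;Y) = 2.6734 + 0.646 - 2.8515 = 0.4679 bits


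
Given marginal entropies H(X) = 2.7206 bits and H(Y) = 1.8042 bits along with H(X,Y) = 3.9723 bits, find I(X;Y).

I(X;Y) = H(X) + H(Y) - H(X,Y)
I(X;Y) = 2.7206 + 1.8042 - 3.9723 = 0.5525 bits


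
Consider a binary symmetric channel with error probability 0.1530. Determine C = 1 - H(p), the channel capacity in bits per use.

For BSC with error probability p:
C = 1 - H(p) where H(p) is binary entropy
H(0.1530) = -0.1530 × log₂(0.1530) - 0.8470 × log₂(0.8470)
H(p) = 0.6173
C = 1 - 0.6173 = 0.3827 bits/use


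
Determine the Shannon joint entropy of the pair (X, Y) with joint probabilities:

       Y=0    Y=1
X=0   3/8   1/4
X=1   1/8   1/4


H(X,Y) = -Σ p(x,y) log₂ p(x,y)
  p(0,0)=3/8: -0.3750 × log₂(0.3750) = 0.5306
  p(0,1)=1/4: -0.2500 × log₂(0.2500) = 0.5000
  p(1,0)=1/8: -0.1250 × log₂(0.1250) = 0.3750
  p(1,1)=1/4: -0.2500 × log₂(0.2500) = 0.5000
H(X,Y) = 1.9056 bits


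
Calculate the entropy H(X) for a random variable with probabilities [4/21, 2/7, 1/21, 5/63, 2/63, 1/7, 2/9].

H(X) = -Σ p(x) log₂ p(x)
  -4/21 × log₂(4/21) = 0.4557
  -2/7 × log₂(2/7) = 0.5164
  -1/21 × log₂(1/21) = 0.2092
  -5/63 × log₂(5/63) = 0.2901
  -2/63 × log₂(2/63) = 0.1580
  -1/7 × log₂(1/7) = 0.4011
  -2/9 × log₂(2/9) = 0.4822
H(X) = 2.5126 bits


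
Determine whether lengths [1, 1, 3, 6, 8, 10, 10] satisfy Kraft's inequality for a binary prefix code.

Kraft inequality: Σ 2^(-l_i) ≤ 1 for prefix-free code
Calculating: 2^(-1) + 2^(-1) + 2^(-3) + 2^(-6) + 2^(-8) + 2^(-10) + 2^(-10)
= 0.5 + 0.5 + 0.125 + 0.015625 + 0.00390625 + 0.0009765625 + 0.0009765625
= 1.1465
Since 1.1465 > 1, prefix-free code does not exist


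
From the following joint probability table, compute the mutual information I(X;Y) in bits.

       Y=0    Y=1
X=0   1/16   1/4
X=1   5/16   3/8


H(X) = 0.8960, H(Y) = 0.9544, H(X,Y) = 1.8050
I(X;Y) = H(X) + H(Y) - H(X,Y) = 0.0454 bits


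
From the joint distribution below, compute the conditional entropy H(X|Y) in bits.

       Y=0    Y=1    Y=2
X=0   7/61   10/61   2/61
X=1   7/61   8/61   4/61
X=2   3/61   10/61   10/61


H(X|Y) = Σ_y p(y) H(X|Y=y)
  p(Y=0) = 17/61, H(X|Y=0) = 1.4958
  p(Y=1) = 28/61, H(X|Y=1) = 1.5774
  p(Y=2) = 16/61, H(X|Y=2) = 1.2988
H(X|Y) = 0.2787×1.4958 + 0.4590×1.5774 + 0.2623×1.2988 = 1.4816 bits


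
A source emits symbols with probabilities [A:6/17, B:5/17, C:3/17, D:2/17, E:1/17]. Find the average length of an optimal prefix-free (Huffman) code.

Huffman tree construction:
Combine smallest probabilities repeatedly
Resulting codes:
  A: 11 (length 2)
  B: 10 (length 2)
  C: 00 (length 2)
  D: 011 (length 3)
  E: 010 (length 3)
Average length = Σ p(s) × length(s) = 2.1765 bits


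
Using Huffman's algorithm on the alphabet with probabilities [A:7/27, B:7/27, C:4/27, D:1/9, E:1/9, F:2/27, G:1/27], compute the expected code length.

Huffman tree construction:
Combine smallest probabilities repeatedly
Resulting codes:
  A: 01 (length 2)
  B: 10 (length 2)
  C: 111 (length 3)
  D: 000 (length 3)
  E: 001 (length 3)
  F: 1101 (length 4)
  G: 1100 (length 4)
Average length = Σ p(s) × length(s) = 2.5926 bits


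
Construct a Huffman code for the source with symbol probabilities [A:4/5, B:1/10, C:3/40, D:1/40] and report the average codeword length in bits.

Huffman tree construction:
Combine smallest probabilities repeatedly
Resulting codes:
  A: 1 (length 1)
  B: 00 (length 2)
  C: 011 (length 3)
  D: 010 (length 3)
Average length = Σ p(s) × length(s) = 1.3000 bits


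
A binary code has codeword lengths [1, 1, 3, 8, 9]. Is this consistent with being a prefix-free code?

Kraft inequality: Σ 2^(-l_i) ≤ 1 for prefix-free code
Calculating: 2^(-1) + 2^(-1) + 2^(-3) + 2^(-8) + 2^(-9)
= 0.5 + 0.5 + 0.125 + 0.00390625 + 0.001953125
= 1.1309
Since 1.1309 > 1, prefix-free code does not exist


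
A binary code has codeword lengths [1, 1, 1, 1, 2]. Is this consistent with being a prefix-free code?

Kraft inequality: Σ 2^(-l_i) ≤ 1 for prefix-free code
Calculating: 2^(-1) + 2^(-1) + 2^(-1) + 2^(-1) + 2^(-2)
= 0.5 + 0.5 + 0.5 + 0.5 + 0.25
= 2.2500
Since 2.2500 > 1, prefix-free code does not exist


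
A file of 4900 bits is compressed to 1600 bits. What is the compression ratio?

Compression ratio = Original / Compressed
= 4900 / 1600 = 3.06:1


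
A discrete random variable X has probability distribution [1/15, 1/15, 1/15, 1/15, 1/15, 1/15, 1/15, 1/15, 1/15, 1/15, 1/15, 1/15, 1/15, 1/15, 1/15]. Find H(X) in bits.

H(X) = -Σ p(x) log₂ p(x)
  -1/15 × log₂(1/15) = 0.2605
  -1/15 × log₂(1/15) = 0.2605
  -1/15 × log₂(1/15) = 0.2605
  -1/15 × log₂(1/15) = 0.2605
  -1/15 × log₂(1/15) = 0.2605
  -1/15 × log₂(1/15) = 0.2605
  -1/15 × log₂(1/15) = 0.2605
  -1/15 × log₂(1/15) = 0.2605
  -1/15 × log₂(1/15) = 0.2605
  -1/15 × log₂(1/15) = 0.2605
  -1/15 × log₂(1/15) = 0.2605
  -1/15 × log₂(1/15) = 0.2605
  -1/15 × log₂(1/15) = 0.2605
  -1/15 × log₂(1/15) = 0.2605
  -1/15 × log₂(1/15) = 0.2605
H(X) = 3.9069 bits


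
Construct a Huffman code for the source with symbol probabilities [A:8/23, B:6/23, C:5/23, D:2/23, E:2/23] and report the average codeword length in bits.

Huffman tree construction:
Combine smallest probabilities repeatedly
Resulting codes:
  A: 11 (length 2)
  B: 10 (length 2)
  C: 01 (length 2)
  D: 000 (length 3)
  E: 001 (length 3)
Average length = Σ p(s) × length(s) = 2.1739 bits


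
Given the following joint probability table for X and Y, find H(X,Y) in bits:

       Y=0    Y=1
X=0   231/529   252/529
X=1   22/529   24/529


H(X,Y) = -Σ p(x,y) log₂ p(x,y)
  p(0,0)=231/529: -0.4367 × log₂(0.4367) = 0.5220
  p(0,1)=252/529: -0.4764 × log₂(0.4764) = 0.5096
  p(1,0)=22/529: -0.0416 × log₂(0.0416) = 0.1908
  p(1,1)=24/529: -0.0454 × log₂(0.0454) = 0.2024
H(X,Y) = 1.4249 bits


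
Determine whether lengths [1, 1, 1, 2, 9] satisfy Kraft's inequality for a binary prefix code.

Kraft inequality: Σ 2^(-l_i) ≤ 1 for prefix-free code
Calculating: 2^(-1) + 2^(-1) + 2^(-1) + 2^(-2) + 2^(-9)
= 0.5 + 0.5 + 0.5 + 0.25 + 0.001953125
= 1.7520
Since 1.7520 > 1, prefix-free code does not exist


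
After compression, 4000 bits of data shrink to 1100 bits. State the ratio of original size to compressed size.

Compression ratio = Original / Compressed
= 4000 / 1100 = 3.64:1


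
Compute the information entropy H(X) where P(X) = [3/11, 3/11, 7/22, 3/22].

H(X) = -Σ p(x) log₂ p(x)
  -3/11 × log₂(3/11) = 0.5112
  -3/11 × log₂(3/11) = 0.5112
  -7/22 × log₂(7/22) = 0.5257
  -3/22 × log₂(3/22) = 0.3920
H(X) = 1.9401 bits


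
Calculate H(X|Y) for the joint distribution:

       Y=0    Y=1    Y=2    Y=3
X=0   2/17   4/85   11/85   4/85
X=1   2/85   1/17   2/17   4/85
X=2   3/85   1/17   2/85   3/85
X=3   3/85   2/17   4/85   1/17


H(X|Y) = Σ_y p(y) H(X|Y=y)
  p(Y=0) = 18/85, H(X|Y=0) = 1.6850
  p(Y=1) = 24/85, H(X|Y=1) = 1.9000
  p(Y=2) = 27/85, H(X|Y=2) = 1.7448
  p(Y=3) = 16/85, H(X|Y=3) = 1.9772
H(X|Y) = 0.2118×1.6850 + 0.2824×1.9000 + 0.3176×1.7448 + 0.1882×1.9772 = 1.8197 bits


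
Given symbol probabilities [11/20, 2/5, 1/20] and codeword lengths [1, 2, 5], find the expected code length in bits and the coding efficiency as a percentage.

Average length L = Σ p_i × l_i = 1.6000 bits
Entropy H = 1.2192 bits
Efficiency η = H/L × 100% = 76.20%


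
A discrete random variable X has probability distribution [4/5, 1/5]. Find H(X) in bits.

H(X) = -Σ p(x) log₂ p(x)
  -4/5 × log₂(4/5) = 0.2575
  -1/5 × log₂(1/5) = 0.4644
H(X) = 0.7219 bits


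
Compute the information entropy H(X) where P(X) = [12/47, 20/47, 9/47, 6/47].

H(X) = -Σ p(x) log₂ p(x)
  -12/47 × log₂(12/47) = 0.5029
  -20/47 × log₂(20/47) = 0.5245
  -9/47 × log₂(9/47) = 0.4566
  -6/47 × log₂(6/47) = 0.3791
H(X) = 1.8632 bits


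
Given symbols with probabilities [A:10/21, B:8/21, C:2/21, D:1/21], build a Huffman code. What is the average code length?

Huffman tree construction:
Combine smallest probabilities repeatedly
Resulting codes:
  A: 0 (length 1)
  B: 11 (length 2)
  C: 101 (length 3)
  D: 100 (length 3)
Average length = Σ p(s) × length(s) = 1.6667 bits


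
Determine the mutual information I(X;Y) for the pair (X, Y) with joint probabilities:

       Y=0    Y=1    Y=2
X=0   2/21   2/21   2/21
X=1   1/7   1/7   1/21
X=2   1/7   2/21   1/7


H(X) = 1.5751, H(Y) = 1.5751, H(X,Y) = 3.1057
I(X;Y) = H(X) + H(Y) - H(X,Y) = 0.0446 bits


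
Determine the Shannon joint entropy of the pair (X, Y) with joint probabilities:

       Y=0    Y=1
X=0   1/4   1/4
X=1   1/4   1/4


H(X,Y) = -Σ p(x,y) log₂ p(x,y)
  p(0,0)=1/4: -0.2500 × log₂(0.2500) = 0.5000
  p(0,1)=1/4: -0.2500 × log₂(0.2500) = 0.5000
  p(1,0)=1/4: -0.2500 × log₂(0.2500) = 0.5000
  p(1,1)=1/4: -0.2500 × log₂(0.2500) = 0.5000
H(X,Y) = 2.0000 bits


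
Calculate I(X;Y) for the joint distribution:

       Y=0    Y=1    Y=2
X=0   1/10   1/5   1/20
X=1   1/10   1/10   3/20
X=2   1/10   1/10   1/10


H(X) = 1.5813, H(Y) = 1.5710, H(X,Y) = 3.0842
I(X;Y) = H(X) + H(Y) - H(X,Y) = 0.0681 bits


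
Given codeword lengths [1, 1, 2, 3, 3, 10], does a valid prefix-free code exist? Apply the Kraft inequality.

Kraft inequality: Σ 2^(-l_i) ≤ 1 for prefix-free code
Calculating: 2^(-1) + 2^(-1) + 2^(-2) + 2^(-3) + 2^(-3) + 2^(-10)
= 0.5 + 0.5 + 0.25 + 0.125 + 0.125 + 0.0009765625
= 1.5010
Since 1.5010 > 1, prefix-free code does not exist


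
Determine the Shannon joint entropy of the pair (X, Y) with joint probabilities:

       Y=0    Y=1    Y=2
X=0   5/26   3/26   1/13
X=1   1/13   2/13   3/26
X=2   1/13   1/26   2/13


H(X,Y) = -Σ p(x,y) log₂ p(x,y)
  p(0,0)=5/26: -0.1923 × log₂(0.1923) = 0.4574
  p(0,1)=3/26: -0.1154 × log₂(0.1154) = 0.3595
  p(0,2)=1/13: -0.0769 × log₂(0.0769) = 0.2846
  p(1,0)=1/13: -0.0769 × log₂(0.0769) = 0.2846
  p(1,1)=2/13: -0.1538 × log₂(0.1538) = 0.4155
  p(1,2)=3/26: -0.1154 × log₂(0.1154) = 0.3595
  p(2,0)=1/13: -0.0769 × log₂(0.0769) = 0.2846
  p(2,1)=1/26: -0.0385 × log₂(0.0385) = 0.1808
  p(2,2)=2/13: -0.1538 × log₂(0.1538) = 0.4155
H(X,Y) = 3.0420 bits


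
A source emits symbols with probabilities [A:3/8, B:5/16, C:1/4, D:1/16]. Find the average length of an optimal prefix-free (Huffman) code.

Huffman tree construction:
Combine smallest probabilities repeatedly
Resulting codes:
  A: 0 (length 1)
  B: 10 (length 2)
  C: 111 (length 3)
  D: 110 (length 3)
Average length = Σ p(s) × length(s) = 1.9375 bits


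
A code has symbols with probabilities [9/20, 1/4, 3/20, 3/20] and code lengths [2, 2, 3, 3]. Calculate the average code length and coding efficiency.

Average length L = Σ p_i × l_i = 2.3000 bits
Entropy H = 1.8395 bits
Efficiency η = H/L × 100% = 79.98%
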